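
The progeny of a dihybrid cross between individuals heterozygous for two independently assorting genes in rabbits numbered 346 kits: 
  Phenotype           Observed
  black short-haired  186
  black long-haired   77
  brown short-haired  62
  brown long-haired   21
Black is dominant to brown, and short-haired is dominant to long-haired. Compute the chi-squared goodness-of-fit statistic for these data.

2.794

A dihybrid F₂ with independent assortment and complete dominance at both loci gives a 9:3:3:1 phenotypic ratio.
Total ratio parts = 16. Expected numbers out of 346:
  black short-haired: 346 × 9/16 = 194.625
  black long-haired: 346 × 3/16 = 64.875
  brown short-haired: 346 × 3/16 = 64.875
  brown long-haired: 346 × 1/16 = 21.625
χ² = Σ (O − E)² / E
  black short-haired: (186 − 194.625)² / 194.625 = 0.3822
  black long-haired: (77 − 64.875)² / 64.875 = 2.2661
  brown short-haired: (62 − 64.875)² / 64.875 = 0.1274
  brown long-haired: (21 − 21.625)² / 21.625 = 0.0181
χ² = 0.3822 + 2.2661 + 0.1274 + 0.0181 = 2.7938 ≈ 2.794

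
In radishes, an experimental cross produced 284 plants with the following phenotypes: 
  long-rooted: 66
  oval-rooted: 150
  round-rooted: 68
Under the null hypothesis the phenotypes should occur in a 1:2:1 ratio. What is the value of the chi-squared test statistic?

Expected counts for N = 284 under a 1:2:1 ratio (total parts = 4):
  long-rooted: 284 × 1/4 = 71
  oval-rooted: 284 × 2/4 = 142
  round-rooted: 284 × 1/4 = 71
χ² = Σ (O − E)² / E
  long-rooted: (66 − 71)² / 71 = 0.3521
  oval-rooted: (150 − 142)² / 142 = 0.4507
  round-rooted: (68 − 71)² / 71 = 0.1268
χ² = 0.3521 + 0.4507 + 0.1268 = 0.9296 ≈ 0.930

0.930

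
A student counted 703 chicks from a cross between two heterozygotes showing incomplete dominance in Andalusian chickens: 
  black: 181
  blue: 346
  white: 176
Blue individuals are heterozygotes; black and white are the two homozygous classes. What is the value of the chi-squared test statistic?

0.243

With incomplete dominance, a heterozygote × heterozygote cross gives a 1:2:1 phenotypic ratio.
Under the 1:2:1 hypothesis (Σ ratio = 4, N = 703):
  black: 703 × 1/4 = 175.75
  blue: 703 × 2/4 = 351.5
  white: 703 × 1/4 = 175.75
χ² = Σ (O − E)² / E
  black: (181 − 175.75)² / 175.75 = 0.1568
  blue: (346 − 351.5)² / 351.5 = 0.0861
  white: (176 − 175.75)² / 175.75 = 0.0004
χ² = 0.1568 + 0.0861 + 0.0004 = 0.2433 ≈ 0.243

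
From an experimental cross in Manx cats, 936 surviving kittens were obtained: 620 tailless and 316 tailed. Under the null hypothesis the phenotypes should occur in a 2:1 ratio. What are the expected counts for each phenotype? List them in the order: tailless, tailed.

624, 312

Under the 2:1 hypothesis (Σ ratio = 3, N = 936):
  tailless: 936 × 2/3 = 624
  tailed: 936 × 1/3 = 312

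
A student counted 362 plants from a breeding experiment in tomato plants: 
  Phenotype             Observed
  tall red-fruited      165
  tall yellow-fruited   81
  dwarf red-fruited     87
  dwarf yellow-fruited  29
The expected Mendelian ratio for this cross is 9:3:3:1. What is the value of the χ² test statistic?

Under the 9:3:3:1 hypothesis (Σ ratio = 16, N = 362):
  tall red-fruited: 362 × 9/16 = 203.625
  tall yellow-fruited: 362 × 3/16 = 67.875
  dwarf red-fruited: 362 × 3/16 = 67.875
  dwarf yellow-fruited: 362 × 1/16 = 22.625
χ² = Σ (O − E)² / E
  tall red-fruited: (165 − 203.625)² / 203.625 = 7.3267
  tall yellow-fruited: (81 − 67.875)² / 67.875 = 2.5380
  dwarf red-fruited: (87 − 67.875)² / 67.875 = 5.3888
  dwarf yellow-fruited: (29 − 22.625)² / 22.625 = 1.7963
χ² = 7.3267 + 2.5380 + 5.3888 + 1.7963 = 17.0498 ≈ 17.050

17.050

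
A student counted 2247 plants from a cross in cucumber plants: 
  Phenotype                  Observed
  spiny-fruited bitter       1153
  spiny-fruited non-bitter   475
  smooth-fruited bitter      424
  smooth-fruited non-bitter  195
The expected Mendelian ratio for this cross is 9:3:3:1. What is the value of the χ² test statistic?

Expected counts for N = 2247 under a 9:3:3:1 ratio (total parts = 16):
  spiny-fruited bitter: 2247 × 9/16 = 1263.9375
  spiny-fruited non-bitter: 2247 × 3/16 = 421.3125
  smooth-fruited bitter: 2247 × 3/16 = 421.3125
  smooth-fruited non-bitter: 2247 × 1/16 = 140.4375
χ² = Σ (O − E)² / E
  spiny-fruited bitter: (1153 − 1263.9375)² / 1263.9375 = 9.7371
  spiny-fruited non-bitter: (475 − 421.3125)² / 421.3125 = 6.8414
  smooth-fruited bitter: (424 − 421.3125)² / 421.3125 = 0.0171
  smooth-fruited non-bitter: (195 − 140.4375)² / 140.4375 = 21.1985
χ² = 9.7371 + 6.8414 + 0.0171 + 21.1985 = 37.7941 ≈ 37.794

37.794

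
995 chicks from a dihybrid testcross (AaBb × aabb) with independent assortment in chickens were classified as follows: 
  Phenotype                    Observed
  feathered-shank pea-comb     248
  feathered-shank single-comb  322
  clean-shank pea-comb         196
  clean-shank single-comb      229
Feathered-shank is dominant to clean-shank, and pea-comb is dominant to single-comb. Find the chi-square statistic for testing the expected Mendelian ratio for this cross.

A dihybrid testcross with independent assortment gives a 1:1:1:1 ratio.
Under the 1:1:1:1 hypothesis (Σ ratio = 4, N = 995):
  feathered-shank pea-comb: 995 × 1/4 = 248.75
  feathered-shank single-comb: 995 × 1/4 = 248.75
  clean-shank pea-comb: 995 × 1/4 = 248.75
  clean-shank single-comb: 995 × 1/4 = 248.75
χ² = Σ (O − E)² / E
  feathered-shank pea-comb: (248 − 248.75)² / 248.75 = 0.0023
  feathered-shank single-comb: (322 − 248.75)² / 248.75 = 21.5701
  clean-shank pea-comb: (196 − 248.75)² / 248.75 = 11.1862
  clean-shank single-comb: (229 − 248.75)² / 248.75 = 1.5681
χ² = 0.0023 + 21.5701 + 11.1862 + 1.5681 = 34.3267 ≈ 34.327

34.327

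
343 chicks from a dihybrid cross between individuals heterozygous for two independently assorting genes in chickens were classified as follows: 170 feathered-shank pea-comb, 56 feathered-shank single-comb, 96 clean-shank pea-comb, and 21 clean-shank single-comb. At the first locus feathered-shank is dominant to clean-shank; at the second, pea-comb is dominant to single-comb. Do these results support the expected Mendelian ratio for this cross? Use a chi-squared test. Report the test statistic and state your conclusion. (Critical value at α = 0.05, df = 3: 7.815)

19.423; not consistent

A dihybrid F₂ with independent assortment and complete dominance at both loci gives a 9:3:3:1 phenotypic ratio.
Under the 9:3:3:1 hypothesis (Σ ratio = 16, N = 343):
  feathered-shank pea-comb: 343 × 9/16 = 192.9375
  feathered-shank single-comb: 343 × 3/16 = 64.3125
  clean-shank pea-comb: 343 × 3/16 = 64.3125
  clean-shank single-comb: 343 × 1/16 = 21.4375
χ² = Σ (O − E)² / E
  feathered-shank pea-comb: (170 − 192.9375)² / 192.9375 = 2.7269
  feathered-shank single-comb: (56 − 64.3125)² / 64.3125 = 1.0744
  clean-shank pea-comb: (96 − 64.3125)² / 64.3125 = 15.6128
  clean-shank single-comb: (21 − 21.4375)² / 21.4375 = 0.0089
χ² = 2.7269 + 1.0744 + 15.6128 + 0.0089 = 19.423
Degrees of freedom = 4 − 1 = 3; critical value at α = 0.05 is 7.815.
Since 19.423 > 7.815, we reject the null hypothesis — the data do not fit the 9:3:3:1 ratio.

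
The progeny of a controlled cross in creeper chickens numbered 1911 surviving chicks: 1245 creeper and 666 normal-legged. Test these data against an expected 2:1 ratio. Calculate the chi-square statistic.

1.980

The 2:1 ratio has 3 parts, so with N = 1911 the expected counts are:
  creeper: 1911 × 2/3 = 1274
  normal-legged: 1911 × 1/3 = 637
χ² = Σ (O − E)² / E
  creeper: (1245 − 1274)² / 1274 = 0.6601
  normal-legged: (666 − 637)² / 637 = 1.3203
χ² = 0.6601 + 1.3203 = 1.9804 ≈ 1.980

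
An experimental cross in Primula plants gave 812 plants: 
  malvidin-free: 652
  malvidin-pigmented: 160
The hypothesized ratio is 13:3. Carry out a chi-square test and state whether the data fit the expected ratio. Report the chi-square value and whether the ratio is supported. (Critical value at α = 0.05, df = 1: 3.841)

Total ratio parts = 16. Expected numbers out of 812:
  malvidin-free: 812 × 13/16 = 659.75
  malvidin-pigmented: 812 × 3/16 = 152.25
χ² = Σ (O − E)² / E
  malvidin-free: (652 − 659.75)² / 659.75 = 0.0910
  malvidin-pigmented: (160 − 152.25)² / 152.25 = 0.3945
χ² = 0.0910 + 0.3945 = 0.4855 ≈ 0.486
Degrees of freedom = 2 − 1 = 1; critical value at α = 0.05 is 3.841.
Since 0.486 < 3.841, we fail to reject the null hypothesis — the data are consistent with the 13:3 ratio.

0.486; consistent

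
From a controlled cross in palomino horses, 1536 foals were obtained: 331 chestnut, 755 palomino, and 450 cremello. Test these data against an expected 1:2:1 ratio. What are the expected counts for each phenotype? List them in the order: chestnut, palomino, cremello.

The 1:2:1 ratio has 4 parts, so with N = 1536 the expected counts are:
  chestnut: 1536 × 1/4 = 384
  palomino: 1536 × 2/4 = 768
  cremello: 1536 × 1/4 = 384

384, 768, 384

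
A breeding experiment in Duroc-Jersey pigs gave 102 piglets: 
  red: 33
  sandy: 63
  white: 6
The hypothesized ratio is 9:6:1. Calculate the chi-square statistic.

Total ratio parts = 16. Expected numbers out of 102:
  red: 102 × 9/16 = 57.375
  sandy: 102 × 6/16 = 38.25
  white: 102 × 1/16 = 6.375
χ² = Σ (O − E)² / E
  red: (33 − 57.375)² / 57.375 = 10.3554
  sandy: (63 − 38.25)² / 38.25 = 16.0147
  white: (6 − 6.375)² / 6.375 = 0.0221
χ² = 10.3554 + 16.0147 + 0.0221 = 26.3922 ≈ 26.392

26.392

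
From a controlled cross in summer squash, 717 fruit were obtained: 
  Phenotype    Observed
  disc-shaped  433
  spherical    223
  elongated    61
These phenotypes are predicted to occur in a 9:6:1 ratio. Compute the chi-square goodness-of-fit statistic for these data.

The 9:6:1 ratio has 16 parts, so with N = 717 the expected counts are:
  disc-shaped: 717 × 9/16 = 403.3125
  spherical: 717 × 6/16 = 268.875
  elongated: 717 × 1/16 = 44.8125
χ² = Σ (O − E)² / E
  disc-shaped: (433 − 403.3125)² / 403.3125 = 2.1853
  spherical: (223 − 268.875)² / 268.875 = 7.8271
  elongated: (61 − 44.8125)² / 44.8125 = 5.8474
χ² = 2.1853 + 7.8271 + 5.8474 = 15.8598 ≈ 15.860

15.860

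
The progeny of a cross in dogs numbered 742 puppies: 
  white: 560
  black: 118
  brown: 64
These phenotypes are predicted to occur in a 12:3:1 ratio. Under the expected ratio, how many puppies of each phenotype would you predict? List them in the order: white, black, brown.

The 12:3:1 ratio has 16 parts, so with N = 742 the expected counts are:
  white: 742 × 12/16 = 556.5
  black: 742 × 3/16 = 139.125
  brown: 742 × 1/16 = 46.375

556.5, 139.125, 46.375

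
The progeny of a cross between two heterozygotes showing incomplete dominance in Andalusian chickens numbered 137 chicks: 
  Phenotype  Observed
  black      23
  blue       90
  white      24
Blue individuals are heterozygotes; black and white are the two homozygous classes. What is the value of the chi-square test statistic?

13.511

With incomplete dominance, a heterozygote × heterozygote cross gives a 1:2:1 phenotypic ratio.
Total ratio parts = 4. Expected numbers out of 137:
  black: 137 × 1/4 = 34.25
  blue: 137 × 2/4 = 68.5
  white: 137 × 1/4 = 34.25
χ² = Σ (O − E)² / E
  black: (23 − 34.25)² / 34.25 = 3.6953
  blue: (90 − 68.5)² / 68.5 = 6.7482
  white: (24 − 34.25)² / 34.25 = 3.0675
χ² = 3.6953 + 6.7482 + 3.0675 = 13.511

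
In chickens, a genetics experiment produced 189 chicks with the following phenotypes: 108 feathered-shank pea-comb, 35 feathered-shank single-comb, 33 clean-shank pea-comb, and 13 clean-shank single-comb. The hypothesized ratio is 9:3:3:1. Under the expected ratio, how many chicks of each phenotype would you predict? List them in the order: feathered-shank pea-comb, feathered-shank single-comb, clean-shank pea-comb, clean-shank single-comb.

The 9:3:3:1 ratio has 16 parts, so with N = 189 the expected counts are:
  feathered-shank pea-comb: 189 × 9/16 = 106.3125
  feathered-shank single-comb: 189 × 3/16 = 35.4375
  clean-shank pea-comb: 189 × 3/16 = 35.4375
  clean-shank single-comb: 189 × 1/16 = 11.8125

106.3125, 35.4375, 35.4375, 11.8125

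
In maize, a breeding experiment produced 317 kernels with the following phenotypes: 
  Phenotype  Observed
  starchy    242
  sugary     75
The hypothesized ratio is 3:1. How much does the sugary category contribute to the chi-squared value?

Total ratio parts = 4. Expected numbers out of 317:
  starchy: 317 × 3/4 = 237.75
  sugary: 317 × 1/4 = 79.25
Contribution of sugary: (75 − 79.25)² / 79.25 = 0.2279

0.228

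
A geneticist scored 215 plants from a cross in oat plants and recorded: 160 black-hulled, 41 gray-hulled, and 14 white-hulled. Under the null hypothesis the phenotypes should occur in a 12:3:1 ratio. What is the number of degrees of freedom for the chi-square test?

A goodness-of-fit test with 3 phenotype classes has df = 3 − 1 = 2.

2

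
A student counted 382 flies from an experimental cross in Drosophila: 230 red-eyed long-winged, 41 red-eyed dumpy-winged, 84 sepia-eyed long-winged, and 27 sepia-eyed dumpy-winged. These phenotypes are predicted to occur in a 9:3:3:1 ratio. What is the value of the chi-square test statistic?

16.706

Under the 9:3:3:1 hypothesis (Σ ratio = 16, N = 382):
  red-eyed long-winged: 382 × 9/16 = 214.875
  red-eyed dumpy-winged: 382 × 3/16 = 71.625
  sepia-eyed long-winged: 382 × 3/16 = 71.625
  sepia-eyed dumpy-winged: 382 × 1/16 = 23.875
χ² = Σ (O − E)² / E
  red-eyed long-winged: (230 − 214.875)² / 214.875 = 1.0646
  red-eyed dumpy-winged: (41 − 71.625)² / 71.625 = 13.0945
  sepia-eyed long-winged: (84 − 71.625)² / 71.625 = 2.1381
  sepia-eyed dumpy-winged: (27 − 23.875)² / 23.875 = 0.4090
χ² = 1.0646 + 13.0945 + 2.1381 + 0.4090 = 16.7062 ≈ 16.706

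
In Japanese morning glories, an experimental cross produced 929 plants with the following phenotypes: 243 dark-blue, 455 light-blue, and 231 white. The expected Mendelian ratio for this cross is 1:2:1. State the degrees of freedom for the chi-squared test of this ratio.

A goodness-of-fit test with 3 phenotype classes has df = 3 − 1 = 2.

2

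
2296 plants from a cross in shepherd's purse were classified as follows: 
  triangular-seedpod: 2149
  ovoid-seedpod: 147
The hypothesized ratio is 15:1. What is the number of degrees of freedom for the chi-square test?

1

A goodness-of-fit test with 2 phenotype classes has df = 2 − 1 = 1.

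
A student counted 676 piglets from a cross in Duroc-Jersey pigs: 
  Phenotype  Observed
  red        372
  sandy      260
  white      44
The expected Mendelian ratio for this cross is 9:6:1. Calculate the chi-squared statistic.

0.418

The 9:6:1 ratio has 16 parts, so with N = 676 the expected counts are:
  red: 676 × 9/16 = 380.25
  sandy: 676 × 6/16 = 253.5
  white: 676 × 1/16 = 42.25
χ² = Σ (O − E)² / E
  red: (372 − 380.25)² / 380.25 = 0.1790
  sandy: (260 − 253.5)² / 253.5 = 0.1667
  white: (44 − 42.25)² / 42.25 = 0.0725
χ² = 0.1790 + 0.1667 + 0.0725 = 0.4182 ≈ 0.418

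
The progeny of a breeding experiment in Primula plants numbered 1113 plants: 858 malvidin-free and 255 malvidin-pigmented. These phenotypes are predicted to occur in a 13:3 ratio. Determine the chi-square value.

12.650

The 13:3 ratio has 16 parts, so with N = 1113 the expected counts are:
  malvidin-free: 1113 × 13/16 = 904.3125
  malvidin-pigmented: 1113 × 3/16 = 208.6875
χ² = Σ (O − E)² / E
  malvidin-free: (858 − 904.3125)² / 904.3125 = 2.3718
  malvidin-pigmented: (255 − 208.6875)² / 208.6875 = 10.2778
χ² = 2.3718 + 10.2778 = 12.6496 ≈ 12.650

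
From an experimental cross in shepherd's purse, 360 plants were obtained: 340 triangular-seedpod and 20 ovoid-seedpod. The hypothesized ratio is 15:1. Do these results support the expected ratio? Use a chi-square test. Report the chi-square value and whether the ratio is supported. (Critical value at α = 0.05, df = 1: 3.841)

0.296; consistent

The 15:1 ratio has 16 parts, so with N = 360 the expected counts are:
  triangular-seedpod: 360 × 15/16 = 337.5
  ovoid-seedpod: 360 × 1/16 = 22.5
χ² = Σ (O − E)² / E
  triangular-seedpod: (340 − 337.5)² / 337.5 = 0.0185
  ovoid-seedpod: (20 − 22.5)² / 22.5 = 0.2778
χ² = 0.0185 + 0.2778 = 0.2963 ≈ 0.296
Degrees of freedom = 2 − 1 = 1; critical value at α = 0.05 is 3.841.
Since 0.296 < 3.841, we fail to reject the null hypothesis — the data are consistent with the 15:1 ratio.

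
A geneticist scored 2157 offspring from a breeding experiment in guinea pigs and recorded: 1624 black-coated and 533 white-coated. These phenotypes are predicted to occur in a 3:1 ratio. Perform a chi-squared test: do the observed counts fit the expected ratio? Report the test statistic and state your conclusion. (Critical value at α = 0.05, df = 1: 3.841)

Expected counts for N = 2157 under a 3:1 ratio (total parts = 4):
  black-coated: 2157 × 3/4 = 1617.75
  white-coated: 2157 × 1/4 = 539.25
χ² = Σ (O − E)² / E
  black-coated: (1624 − 1617.75)² / 1617.75 = 0.0241
  white-coated: (533 − 539.25)² / 539.25 = 0.0724
χ² = 0.0241 + 0.0724 = 0.0965 ≈ 0.097
Degrees of freedom = 2 − 1 = 1; critical value at α = 0.05 is 3.841.
Since 0.097 < 3.841, we fail to reject the null hypothesis — the data are consistent with the 3:1 ratio.

0.097; consistent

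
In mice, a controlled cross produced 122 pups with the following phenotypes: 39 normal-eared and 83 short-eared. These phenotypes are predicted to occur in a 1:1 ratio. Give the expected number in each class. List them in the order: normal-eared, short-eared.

Under the 1:1 hypothesis (Σ ratio = 2, N = 122):
  normal-eared: 122 × 1/2 = 61
  short-eared: 122 × 1/2 = 61

61, 61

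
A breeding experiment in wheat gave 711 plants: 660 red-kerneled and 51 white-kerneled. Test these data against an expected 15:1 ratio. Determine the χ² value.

Expected counts for N = 711 under a 15:1 ratio (total parts = 16):
  red-kerneled: 711 × 15/16 = 666.5625
  white-kerneled: 711 × 1/16 = 44.4375
χ² = Σ (O − E)² / E
  red-kerneled: (660 − 666.5625)² / 666.5625 = 0.0646
  white-kerneled: (51 − 44.4375)² / 44.4375 = 0.9691
χ² = 0.0646 + 0.9691 = 1.0337 ≈ 1.034

1.034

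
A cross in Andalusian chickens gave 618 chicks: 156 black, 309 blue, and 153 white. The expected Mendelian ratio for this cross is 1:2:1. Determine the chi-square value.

0.029

Expected counts for N = 618 under a 1:2:1 ratio (total parts = 4):
  black: 618 × 1/4 = 154.5
  blue: 618 × 2/4 = 309
  white: 618 × 1/4 = 154.5
χ² = Σ (O − E)² / E
  black: (156 − 154.5)² / 154.5 = 0.0146
  blue: (309 − 309)² / 309 = 0.0000
  white: (153 − 154.5)² / 154.5 = 0.0146
χ² = 0.0146 + 0.0000 + 0.0146 = 0.0292 ≈ 0.029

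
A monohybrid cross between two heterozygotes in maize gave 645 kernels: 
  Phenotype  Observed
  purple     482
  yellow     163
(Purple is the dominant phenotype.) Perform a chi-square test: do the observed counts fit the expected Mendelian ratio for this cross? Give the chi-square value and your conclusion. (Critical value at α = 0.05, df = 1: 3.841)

For a monohybrid cross between heterozygotes with complete dominance, the expected phenotypic ratio is 3:1.
Total ratio parts = 4. Expected numbers out of 645:
  purple: 645 × 3/4 = 483.75
  yellow: 645 × 1/4 = 161.25
χ² = Σ (O − E)² / E
  purple: (482 − 483.75)² / 483.75 = 0.0063
  yellow: (163 − 161.25)² / 161.25 = 0.0190
χ² = 0.0063 + 0.0190 = 0.0253 ≈ 0.025
Degrees of freedom = 2 − 1 = 1; critical value at α = 0.05 is 3.841.
Since 0.025 < 3.841, we fail to reject the null hypothesis — the data are consistent with the 3:1 ratio.

0.025; consistent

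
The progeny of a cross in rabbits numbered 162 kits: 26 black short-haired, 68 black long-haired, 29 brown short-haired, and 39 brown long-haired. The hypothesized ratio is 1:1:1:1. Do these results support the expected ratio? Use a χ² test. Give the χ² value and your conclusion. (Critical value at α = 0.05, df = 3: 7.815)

27.185; not consistent

Total ratio parts = 4. Expected numbers out of 162:
  black short-haired: 162 × 1/4 = 40.5
  black long-haired: 162 × 1/4 = 40.5
  brown short-haired: 162 × 1/4 = 40.5
  brown long-haired: 162 × 1/4 = 40.5
χ² = Σ (O − E)² / E
  black short-haired: (26 − 40.5)² / 40.5 = 5.1914
  black long-haired: (68 − 40.5)² / 40.5 = 18.6728
  brown short-haired: (29 − 40.5)² / 40.5 = 3.2654
  brown long-haired: (39 − 40.5)² / 40.5 = 0.0556
χ² = 5.1914 + 18.6728 + 3.2654 + 0.0556 = 27.1852 ≈ 27.185
Degrees of freedom = 4 − 1 = 3; critical value at α = 0.05 is 7.815.
Since 27.185 > 7.815, we reject the null hypothesis — the data do not fit the 1:1:1:1 ratio.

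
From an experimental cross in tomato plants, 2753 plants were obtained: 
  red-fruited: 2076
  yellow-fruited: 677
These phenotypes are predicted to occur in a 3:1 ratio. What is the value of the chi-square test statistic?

Total ratio parts = 4. Expected numbers out of 2753:
  red-fruited: 2753 × 3/4 = 2064.75
  yellow-fruited: 2753 × 1/4 = 688.25
χ² = Σ (O − E)² / E
  red-fruited: (2076 − 2064.75)² / 2064.75 = 0.0613
  yellow-fruited: (677 − 688.25)² / 688.25 = 0.1839
χ² = 0.0613 + 0.1839 = 0.2452 ≈ 0.245

0.245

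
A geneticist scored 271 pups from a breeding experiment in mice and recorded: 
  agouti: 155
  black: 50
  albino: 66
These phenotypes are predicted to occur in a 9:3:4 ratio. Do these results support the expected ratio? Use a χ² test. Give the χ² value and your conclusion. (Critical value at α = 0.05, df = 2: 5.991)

0.101; consistent

Under the 9:3:4 hypothesis (Σ ratio = 16, N = 271):
  agouti: 271 × 9/16 = 152.4375
  black: 271 × 3/16 = 50.8125
  albino: 271 × 4/16 = 67.75
χ² = Σ (O − E)² / E
  agouti: (155 − 152.4375)² / 152.4375 = 0.0431
  black: (50 − 50.8125)² / 50.8125 = 0.0130
  albino: (66 − 67.75)² / 67.75 = 0.0452
χ² = 0.0431 + 0.0130 + 0.0452 = 0.1013 ≈ 0.101
Degrees of freedom = 3 − 1 = 2; critical value at α = 0.05 is 5.991.
Since 0.101 < 5.991, we fail to reject the null hypothesis — the data are consistent with the 9:3:4 ratio.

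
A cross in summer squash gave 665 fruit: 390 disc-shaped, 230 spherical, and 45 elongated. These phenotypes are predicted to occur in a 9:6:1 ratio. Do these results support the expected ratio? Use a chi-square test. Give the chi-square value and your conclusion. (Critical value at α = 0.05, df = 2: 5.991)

2.469; consistent

Expected counts for N = 665 under a 9:6:1 ratio (total parts = 16):
  disc-shaped: 665 × 9/16 = 374.0625
  spherical: 665 × 6/16 = 249.375
  elongated: 665 × 1/16 = 41.5625
χ² = Σ (O − E)² / E
  disc-shaped: (390 − 374.0625)² / 374.0625 = 0.6790
  spherical: (230 − 249.375)² / 249.375 = 1.5053
  elongated: (45 − 41.5625)² / 41.5625 = 0.2843
χ² = 0.6790 + 1.5053 + 0.2843 = 2.4686 ≈ 2.469
Degrees of freedom = 3 − 1 = 2; critical value at α = 0.05 is 5.991.
Since 2.469 < 5.991, we fail to reject the null hypothesis — the data are consistent with the 9:6:1 ratio.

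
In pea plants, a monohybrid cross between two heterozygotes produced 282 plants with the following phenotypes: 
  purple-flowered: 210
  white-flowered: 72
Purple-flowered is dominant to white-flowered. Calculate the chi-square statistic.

0.043

For a monohybrid cross between heterozygotes with complete dominance, the expected phenotypic ratio is 3:1.
Expected counts for N = 282 under a 3:1 ratio (total parts = 4):
  purple-flowered: 282 × 3/4 = 211.5
  white-flowered: 282 × 1/4 = 70.5
χ² = Σ (O − E)² / E
  purple-flowered: (210 − 211.5)² / 211.5 = 0.0106
  white-flowered: (72 − 70.5)² / 70.5 = 0.0319
χ² = 0.0106 + 0.0319 = 0.0425 ≈ 0.043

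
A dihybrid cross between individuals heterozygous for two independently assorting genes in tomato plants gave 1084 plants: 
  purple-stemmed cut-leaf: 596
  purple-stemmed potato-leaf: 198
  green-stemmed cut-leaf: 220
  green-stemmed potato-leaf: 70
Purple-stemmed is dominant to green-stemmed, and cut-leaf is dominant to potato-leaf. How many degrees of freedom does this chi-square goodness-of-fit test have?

A dihybrid F₂ with independent assortment and complete dominance at both loci gives a 9:3:3:1 phenotypic ratio.
A goodness-of-fit test with 4 phenotype classes has df = 4 − 1 = 3.

3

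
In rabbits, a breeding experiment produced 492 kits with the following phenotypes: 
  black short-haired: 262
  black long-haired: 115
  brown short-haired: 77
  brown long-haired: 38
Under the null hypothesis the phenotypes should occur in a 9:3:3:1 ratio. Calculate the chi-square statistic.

10.627

Under the 9:3:3:1 hypothesis (Σ ratio = 16, N = 492):
  black short-haired: 492 × 9/16 = 276.75
  black long-haired: 492 × 3/16 = 92.25
  brown short-haired: 492 × 3/16 = 92.25
  brown long-haired: 492 × 1/16 = 30.75
χ² = Σ (O − E)² / E
  black short-haired: (262 − 276.75)² / 276.75 = 0.7861
  black long-haired: (115 − 92.25)² / 92.25 = 5.6104
  brown short-haired: (77 − 92.25)² / 92.25 = 2.5210
  brown long-haired: (38 − 30.75)² / 30.75 = 1.7093
χ² = 0.7861 + 5.6104 + 2.5210 + 1.7093 = 10.6268 ≈ 10.627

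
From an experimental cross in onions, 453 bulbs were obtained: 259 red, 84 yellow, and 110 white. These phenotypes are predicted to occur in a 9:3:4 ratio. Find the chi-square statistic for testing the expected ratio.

Total ratio parts = 16. Expected numbers out of 453:
  red: 453 × 9/16 = 254.8125
  yellow: 453 × 3/16 = 84.9375
  white: 453 × 4/16 = 113.25
χ² = Σ (O − E)² / E
  red: (259 − 254.8125)² / 254.8125 = 0.0688
  yellow: (84 − 84.9375)² / 84.9375 = 0.0103
  white: (110 − 113.25)² / 113.25 = 0.0933
χ² = 0.0688 + 0.0103 + 0.0933 = 0.1724 ≈ 0.172

0.172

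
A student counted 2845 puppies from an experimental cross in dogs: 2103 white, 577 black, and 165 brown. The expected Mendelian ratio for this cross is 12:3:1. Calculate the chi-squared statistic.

Under the 12:3:1 hypothesis (Σ ratio = 16, N = 2845):
  white: 2845 × 12/16 = 2133.75
  black: 2845 × 3/16 = 533.4375
  brown: 2845 × 1/16 = 177.8125
χ² = Σ (O − E)² / E
  white: (2103 − 2133.75)² / 2133.75 = 0.4431
  black: (577 − 533.4375)² / 533.4375 = 3.5575
  brown: (165 − 177.8125)² / 177.8125 = 0.9232
χ² = 0.4431 + 3.5575 + 0.9232 = 4.9238 ≈ 4.924

4.924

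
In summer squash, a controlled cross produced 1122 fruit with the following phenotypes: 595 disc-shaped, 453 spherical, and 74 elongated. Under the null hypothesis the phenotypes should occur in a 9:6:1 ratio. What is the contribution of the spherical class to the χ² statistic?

2.472

Total ratio parts = 16. Expected numbers out of 1122:
  disc-shaped: 1122 × 9/16 = 631.125
  spherical: 1122 × 6/16 = 420.75
  elongated: 1122 × 1/16 = 70.125
Contribution of spherical: (453 − 420.75)² / 420.75 = 2.4719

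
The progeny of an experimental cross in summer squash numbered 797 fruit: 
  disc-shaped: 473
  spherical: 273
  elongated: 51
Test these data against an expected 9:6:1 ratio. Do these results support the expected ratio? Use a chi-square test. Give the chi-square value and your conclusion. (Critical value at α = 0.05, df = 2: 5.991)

Expected counts for N = 797 under a 9:6:1 ratio (total parts = 16):
  disc-shaped: 797 × 9/16 = 448.3125
  spherical: 797 × 6/16 = 298.875
  elongated: 797 × 1/16 = 49.8125
χ² = Σ (O − E)² / E
  disc-shaped: (473 − 448.3125)² / 448.3125 = 1.3595
  spherical: (273 − 298.875)² / 298.875 = 2.2401
  elongated: (51 − 49.8125)² / 49.8125 = 0.0283
χ² = 1.3595 + 2.2401 + 0.0283 = 3.6279 ≈ 3.628
Degrees of freedom = 3 − 1 = 2; critical value at α = 0.05 is 5.991.
Since 3.628 < 5.991, we fail to reject the null hypothesis — the data are consistent with the 9:6:1 ratio.

3.628; consistent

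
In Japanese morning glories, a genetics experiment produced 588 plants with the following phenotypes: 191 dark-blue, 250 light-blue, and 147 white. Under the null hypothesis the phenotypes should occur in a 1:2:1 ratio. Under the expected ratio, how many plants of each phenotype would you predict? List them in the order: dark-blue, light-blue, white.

147, 294, 147

Under the 1:2:1 hypothesis (Σ ratio = 4, N = 588):
  dark-blue: 588 × 1/4 = 147
  light-blue: 588 × 2/4 = 294
  white: 588 × 1/4 = 147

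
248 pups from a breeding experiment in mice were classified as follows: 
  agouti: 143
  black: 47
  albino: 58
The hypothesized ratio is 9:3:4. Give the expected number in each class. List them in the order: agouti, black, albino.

139.5, 46.5, 62

Total ratio parts = 16. Expected numbers out of 248:
  agouti: 248 × 9/16 = 139.5
  black: 248 × 3/16 = 46.5
  albino: 248 × 4/16 = 62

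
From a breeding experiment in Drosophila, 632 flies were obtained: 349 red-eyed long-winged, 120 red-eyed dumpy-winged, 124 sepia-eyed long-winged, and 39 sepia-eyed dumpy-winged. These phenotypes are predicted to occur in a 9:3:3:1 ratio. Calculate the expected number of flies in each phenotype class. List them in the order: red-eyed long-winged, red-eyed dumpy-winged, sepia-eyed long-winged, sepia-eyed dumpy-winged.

355.5, 118.5, 118.5, 39.5

Under the 9:3:3:1 hypothesis (Σ ratio = 16, N = 632):
  red-eyed long-winged: 632 × 9/16 = 355.5
  red-eyed dumpy-winged: 632 × 3/16 = 118.5
  sepia-eyed long-winged: 632 × 3/16 = 118.5
  sepia-eyed dumpy-winged: 632 × 1/16 = 39.5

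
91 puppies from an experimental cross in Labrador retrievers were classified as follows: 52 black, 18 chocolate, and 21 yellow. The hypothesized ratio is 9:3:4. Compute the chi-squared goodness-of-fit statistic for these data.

0.199

Total ratio parts = 16. Expected numbers out of 91:
  black: 91 × 9/16 = 51.1875
  chocolate: 91 × 3/16 = 17.0625
  yellow: 91 × 4/16 = 22.75
χ² = Σ (O − E)² / E
  black: (52 − 51.1875)² / 51.1875 = 0.0129
  chocolate: (18 − 17.0625)² / 17.0625 = 0.0515
  yellow: (21 − 22.75)² / 22.75 = 0.1346
χ² = 0.0129 + 0.0515 + 0.1346 = 0.199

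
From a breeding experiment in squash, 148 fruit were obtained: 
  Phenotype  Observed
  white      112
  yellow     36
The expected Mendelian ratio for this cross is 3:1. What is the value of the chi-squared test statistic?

Expected counts for N = 148 under a 3:1 ratio (total parts = 4):
  white: 148 × 3/4 = 111
  yellow: 148 × 1/4 = 37
χ² = Σ (O − E)² / E
  white: (112 − 111)² / 111 = 0.0090
  yellow: (36 − 37)² / 37 = 0.0270
χ² = 0.0090 + 0.0270 = 0.036

0.036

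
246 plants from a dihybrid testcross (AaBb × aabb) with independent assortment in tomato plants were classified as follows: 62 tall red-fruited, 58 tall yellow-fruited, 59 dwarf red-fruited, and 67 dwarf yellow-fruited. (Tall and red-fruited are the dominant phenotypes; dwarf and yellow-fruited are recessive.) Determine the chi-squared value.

A dihybrid testcross with independent assortment gives a 1:1:1:1 ratio.
Under the 1:1:1:1 hypothesis (Σ ratio = 4, N = 246):
  tall red-fruited: 246 × 1/4 = 61.5
  tall yellow-fruited: 246 × 1/4 = 61.5
  dwarf red-fruited: 246 × 1/4 = 61.5
  dwarf yellow-fruited: 246 × 1/4 = 61.5
χ² = Σ (O − E)² / E
  tall red-fruited: (62 − 61.5)² / 61.5 = 0.0041
  tall yellow-fruited: (58 − 61.5)² / 61.5 = 0.1992
  dwarf red-fruited: (59 − 61.5)² / 61.5 = 0.1016
  dwarf yellow-fruited: (67 − 61.5)² / 61.5 = 0.4919
χ² = 0.0041 + 0.1992 + 0.1016 + 0.4919 = 0.7968 ≈ 0.797

0.797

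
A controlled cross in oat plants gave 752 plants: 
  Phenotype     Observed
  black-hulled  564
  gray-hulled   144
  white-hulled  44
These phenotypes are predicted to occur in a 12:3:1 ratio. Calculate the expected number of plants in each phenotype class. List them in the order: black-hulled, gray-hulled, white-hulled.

Expected counts for N = 752 under a 12:3:1 ratio (total parts = 16):
  black-hulled: 752 × 12/16 = 564
  gray-hulled: 752 × 3/16 = 141
  white-hulled: 752 × 1/16 = 47

564, 141, 47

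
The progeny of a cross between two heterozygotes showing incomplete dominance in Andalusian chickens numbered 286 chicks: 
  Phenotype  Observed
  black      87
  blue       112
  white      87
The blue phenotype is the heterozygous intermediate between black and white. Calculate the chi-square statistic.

13.441

With incomplete dominance, a heterozygote × heterozygote cross gives a 1:2:1 phenotypic ratio.
The 1:2:1 ratio has 4 parts, so with N = 286 the expected counts are:
  black: 286 × 1/4 = 71.5
  blue: 286 × 2/4 = 143
  white: 286 × 1/4 = 71.5
χ² = Σ (O − E)² / E
  black: (87 − 71.5)² / 71.5 = 3.3601
  blue: (112 − 143)² / 143 = 6.7203
  white: (87 − 71.5)² / 71.5 = 3.3601
χ² = 3.3601 + 6.7203 + 3.3601 = 13.4405 ≈ 13.441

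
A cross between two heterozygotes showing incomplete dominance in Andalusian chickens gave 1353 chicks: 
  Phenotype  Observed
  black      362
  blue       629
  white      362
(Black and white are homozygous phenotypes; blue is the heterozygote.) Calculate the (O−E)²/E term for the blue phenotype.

3.335

With incomplete dominance, a heterozygote × heterozygote cross gives a 1:2:1 phenotypic ratio.
Under the 1:2:1 hypothesis (Σ ratio = 4, N = 1353):
  black: 1353 × 1/4 = 338.25
  blue: 1353 × 2/4 = 676.5
  white: 1353 × 1/4 = 338.25
Contribution of blue: (629 − 676.5)² / 676.5 = 3.3352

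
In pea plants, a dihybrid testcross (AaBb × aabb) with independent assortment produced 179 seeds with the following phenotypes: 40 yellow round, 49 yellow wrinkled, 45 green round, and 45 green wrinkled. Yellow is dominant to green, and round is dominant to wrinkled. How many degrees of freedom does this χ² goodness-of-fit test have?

A dihybrid testcross with independent assortment gives a 1:1:1:1 ratio.
A goodness-of-fit test with 4 phenotype classes has df = 4 − 1 = 3.

3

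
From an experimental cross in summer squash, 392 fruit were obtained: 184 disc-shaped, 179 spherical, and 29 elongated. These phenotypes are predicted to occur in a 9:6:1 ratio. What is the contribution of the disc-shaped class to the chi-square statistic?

6.042

Total ratio parts = 16. Expected numbers out of 392:
  disc-shaped: 392 × 9/16 = 220.5
  spherical: 392 × 6/16 = 147
  elongated: 392 × 1/16 = 24.5
Contribution of disc-shaped: (184 − 220.5)² / 220.5 = 6.0420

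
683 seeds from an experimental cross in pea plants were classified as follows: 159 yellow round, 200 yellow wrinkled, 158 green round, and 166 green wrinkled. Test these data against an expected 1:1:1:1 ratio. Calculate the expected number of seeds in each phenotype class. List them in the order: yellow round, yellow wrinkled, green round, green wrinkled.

Total ratio parts = 4. Expected numbers out of 683:
  yellow round: 683 × 1/4 = 170.75
  yellow wrinkled: 683 × 1/4 = 170.75
  green round: 683 × 1/4 = 170.75
  green wrinkled: 683 × 1/4 = 170.75

170.75, 170.75, 170.75, 170.75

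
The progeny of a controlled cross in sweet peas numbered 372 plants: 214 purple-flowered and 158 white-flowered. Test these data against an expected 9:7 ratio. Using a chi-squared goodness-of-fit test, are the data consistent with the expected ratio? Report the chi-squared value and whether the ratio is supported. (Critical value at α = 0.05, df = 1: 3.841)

0.246; consistent

Total ratio parts = 16. Expected numbers out of 372:
  purple-flowered: 372 × 9/16 = 209.25
  white-flowered: 372 × 7/16 = 162.75
χ² = Σ (O − E)² / E
  purple-flowered: (214 − 209.25)² / 209.25 = 0.1078
  white-flowered: (158 − 162.75)² / 162.75 = 0.1386
χ² = 0.1078 + 0.1386 = 0.2464 ≈ 0.246
Degrees of freedom = 2 − 1 = 1; critical value at α = 0.05 is 3.841.
Since 0.246 < 3.841, we fail to reject the null hypothesis — the data are consistent with the 9:7 ratio.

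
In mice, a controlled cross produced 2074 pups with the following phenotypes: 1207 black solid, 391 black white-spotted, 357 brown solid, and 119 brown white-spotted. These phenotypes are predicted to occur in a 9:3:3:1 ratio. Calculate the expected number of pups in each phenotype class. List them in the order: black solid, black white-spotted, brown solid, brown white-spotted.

1166.625, 388.875, 388.875, 129.625

Under the 9:3:3:1 hypothesis (Σ ratio = 16, N = 2074):
  black solid: 2074 × 9/16 = 1166.625
  black white-spotted: 2074 × 3/16 = 388.875
  brown solid: 2074 × 3/16 = 388.875
  brown white-spotted: 2074 × 1/16 = 129.625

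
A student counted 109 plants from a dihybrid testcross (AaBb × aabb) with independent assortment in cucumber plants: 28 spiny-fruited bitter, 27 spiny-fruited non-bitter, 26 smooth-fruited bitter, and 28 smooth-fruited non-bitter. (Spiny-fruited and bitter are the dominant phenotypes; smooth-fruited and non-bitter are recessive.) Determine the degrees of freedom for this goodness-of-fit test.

3

A dihybrid testcross with independent assortment gives a 1:1:1:1 ratio.
A goodness-of-fit test with 4 phenotype classes has df = 4 − 1 = 3.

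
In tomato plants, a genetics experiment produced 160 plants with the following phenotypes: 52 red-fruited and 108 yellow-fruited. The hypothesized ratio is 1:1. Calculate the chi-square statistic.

Expected counts for N = 160 under a 1:1 ratio (total parts = 2):
  red-fruited: 160 × 1/2 = 80
  yellow-fruited: 160 × 1/2 = 80
χ² = Σ (O − E)² / E
  red-fruited: (52 − 80)² / 80 = 9.8000
  yellow-fruited: (108 − 80)² / 80 = 9.8000
χ² = 9.8000 + 9.8000 = 19.600

19.600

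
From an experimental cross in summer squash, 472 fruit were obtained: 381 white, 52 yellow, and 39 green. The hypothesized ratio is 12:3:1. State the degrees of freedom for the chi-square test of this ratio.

A goodness-of-fit test with 3 phenotype classes has df = 3 − 1 = 2.

2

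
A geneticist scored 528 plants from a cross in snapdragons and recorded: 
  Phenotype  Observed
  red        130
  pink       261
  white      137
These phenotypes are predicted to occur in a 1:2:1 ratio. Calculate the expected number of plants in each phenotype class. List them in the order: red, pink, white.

132, 264, 132

Under the 1:2:1 hypothesis (Σ ratio = 4, N = 528):
  red: 528 × 1/4 = 132
  pink: 528 × 2/4 = 264
  white: 528 × 1/4 = 132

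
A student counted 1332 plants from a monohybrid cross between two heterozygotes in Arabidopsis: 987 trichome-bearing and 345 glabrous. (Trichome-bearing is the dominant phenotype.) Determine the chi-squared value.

0.577

For a monohybrid cross between heterozygotes with complete dominance, the expected phenotypic ratio is 3:1.
Under the 3:1 hypothesis (Σ ratio = 4, N = 1332):
  trichome-bearing: 1332 × 3/4 = 999
  glabrous: 1332 × 1/4 = 333
χ² = Σ (O − E)² / E
  trichome-bearing: (987 − 999)² / 999 = 0.1441
  glabrous: (345 − 333)² / 333 = 0.4324
χ² = 0.1441 + 0.4324 = 0.5765 ≈ 0.577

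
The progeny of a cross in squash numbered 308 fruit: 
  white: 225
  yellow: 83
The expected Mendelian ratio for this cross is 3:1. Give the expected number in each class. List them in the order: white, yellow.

The 3:1 ratio has 4 parts, so with N = 308 the expected counts are:
  white: 308 × 3/4 = 231
  yellow: 308 × 1/4 = 77

231, 77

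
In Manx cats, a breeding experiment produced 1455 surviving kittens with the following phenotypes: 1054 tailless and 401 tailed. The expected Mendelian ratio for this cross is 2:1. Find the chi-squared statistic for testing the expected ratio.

21.823

Expected counts for N = 1455 under a 2:1 ratio (total parts = 3):
  tailless: 1455 × 2/3 = 970
  tailed: 1455 × 1/3 = 485
χ² = Σ (O − E)² / E
  tailless: (1054 − 970)² / 970 = 7.2742
  tailed: (401 − 485)² / 485 = 14.5485
χ² = 7.2742 + 14.5485 = 21.8227 ≈ 21.823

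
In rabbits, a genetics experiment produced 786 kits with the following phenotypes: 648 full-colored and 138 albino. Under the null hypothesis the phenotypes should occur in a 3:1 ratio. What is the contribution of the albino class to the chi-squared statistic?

Under the 3:1 hypothesis (Σ ratio = 4, N = 786):
  full-colored: 786 × 3/4 = 589.5
  albino: 786 × 1/4 = 196.5
Contribution of albino: (138 − 196.5)² / 196.5 = 17.4160

17.416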